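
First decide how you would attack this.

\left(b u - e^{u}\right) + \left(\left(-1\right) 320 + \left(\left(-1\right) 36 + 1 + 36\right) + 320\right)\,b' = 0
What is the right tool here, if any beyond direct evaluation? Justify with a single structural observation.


Verdict: a linear integrating factor — linear in the unknown with genuine forcing: multiply through by the exponential of the integrated coefficient and the left side closes into one derivative.


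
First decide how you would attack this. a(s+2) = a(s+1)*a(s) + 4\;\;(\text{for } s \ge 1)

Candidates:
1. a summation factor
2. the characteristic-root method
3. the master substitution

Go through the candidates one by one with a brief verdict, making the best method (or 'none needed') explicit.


Verdict: no special technique — the map from one term to the next is curved, not linear, so linear closed-form machinery does not attach.
- a summation factor — the recursion is nonlinear — outside the first-order linear family a summation factor addresses.
- the characteristic-root method: the recursion is nonlinear in the sequence values, so no linear-modes ansatz applies.
- the master substitution: with no divided-index recursive call, reindexing by powers of a base buys nothing.


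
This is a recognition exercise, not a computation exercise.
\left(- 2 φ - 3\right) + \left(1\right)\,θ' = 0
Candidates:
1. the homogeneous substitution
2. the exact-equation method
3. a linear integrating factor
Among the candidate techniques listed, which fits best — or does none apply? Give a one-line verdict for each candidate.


Diagnosis: no special technique — the slope is a function of φ alone, so integrate both sides directly.
- the homogeneous substitution: the ratio of the variables does not determine the slope.
- the exact-equation method — with the unknown absent from both coefficients, the cross-partial test holds emptily — nothing for the exact method to work on.
- a linear integrating factor — with the unknown absent the integrating factor is a formality; direct integration is the working structure.


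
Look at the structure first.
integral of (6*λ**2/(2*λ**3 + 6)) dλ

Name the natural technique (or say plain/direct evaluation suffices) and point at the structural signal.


Diagnosis: u-substitution — structure check: outer function, inner expression 2*λ**3 + 6, inner derivative as a factor — the classic u = 2*λ**3 + 6 pattern.


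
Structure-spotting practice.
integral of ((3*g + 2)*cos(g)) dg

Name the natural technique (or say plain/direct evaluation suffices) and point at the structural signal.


Diagnosis: integration by parts — a polynomial factor 3*g + 2 multiplies cos(g); differentiating 3*g + 2 lowers its degree while cos(g) integrates cleanly, so parts wins.


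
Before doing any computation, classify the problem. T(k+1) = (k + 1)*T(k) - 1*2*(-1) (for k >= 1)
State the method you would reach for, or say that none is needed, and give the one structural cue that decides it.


Diagnosis: a summation factor — rescale the sequence by the product of the weights k + 1 so far — the recurrence collapses to a plain running sum.


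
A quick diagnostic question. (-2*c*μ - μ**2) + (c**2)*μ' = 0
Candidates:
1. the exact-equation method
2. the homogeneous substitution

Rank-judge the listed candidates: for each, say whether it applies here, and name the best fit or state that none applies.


Verdict: the homogeneous substitution — scaling c and μ together leaves the slope fixed — it depends only on μ/c, so substitute the ratio. Rearranged, this also fits the Bernoulli template directly; the homogeneous substitution reads the structure without the rearrangement.
- the exact-equation method: no potential function has this form as its differential, as written.
- the homogeneous substitution: a fit — the right tool for this form.


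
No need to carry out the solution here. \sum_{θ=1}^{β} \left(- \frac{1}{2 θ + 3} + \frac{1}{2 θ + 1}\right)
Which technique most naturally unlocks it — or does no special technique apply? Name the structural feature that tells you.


Verdict: telescoping — a difference of consecutive values of one function (\frac{1}{2 θ + 1} at one index and the next) — telescoping by construction.


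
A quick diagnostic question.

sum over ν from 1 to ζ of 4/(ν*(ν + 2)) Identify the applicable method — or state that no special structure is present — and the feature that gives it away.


Technique: telescoping — the summand 4/(ν*(ν + 2)) decomposes into fractions whose poles differ by an integer shift — the series collapses.


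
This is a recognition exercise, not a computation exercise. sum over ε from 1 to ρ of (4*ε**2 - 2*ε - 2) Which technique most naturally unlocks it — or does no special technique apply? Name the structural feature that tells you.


Best approach: no special technique — no cancellation, no constant ratio, no binomial weights — just polynomial terms summed directly.


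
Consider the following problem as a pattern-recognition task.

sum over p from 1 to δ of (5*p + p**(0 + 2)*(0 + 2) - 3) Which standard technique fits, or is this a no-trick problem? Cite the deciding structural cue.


Diagnosis: no special technique — this is bookkeeping, not technique: standard formulas for sums of constant-multiple powers of p apply termwise.


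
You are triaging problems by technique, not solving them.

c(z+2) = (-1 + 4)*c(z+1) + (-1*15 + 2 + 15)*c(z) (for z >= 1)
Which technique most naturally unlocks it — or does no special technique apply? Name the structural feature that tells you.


Method: the characteristic-root method — no index-dependence in the weights and nothing inhomogeneous: classic characteristic-equation setup.


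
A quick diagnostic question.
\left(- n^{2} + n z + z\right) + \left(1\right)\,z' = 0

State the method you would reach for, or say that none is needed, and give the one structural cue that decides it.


Diagnosis: a linear integrating factor — the unknown enters only to the first power against a nonzero forcing term — the integrating-factor template applies directly.


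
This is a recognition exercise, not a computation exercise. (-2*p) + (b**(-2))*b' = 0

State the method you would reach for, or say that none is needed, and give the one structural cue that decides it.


Diagnosis: separation of variables — all dependence on the two variables factors apart, the defining separable shape. The equation is exact as it stands too — a potential function exists — though separation reads the split structure directly.


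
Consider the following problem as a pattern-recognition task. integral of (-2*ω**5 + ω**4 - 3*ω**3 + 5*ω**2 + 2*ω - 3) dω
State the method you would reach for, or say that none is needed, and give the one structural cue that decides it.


Technique: no special technique — every term is a constant multiple of a power of ω; term-wise power-rule integration needs no preliminary transformation.


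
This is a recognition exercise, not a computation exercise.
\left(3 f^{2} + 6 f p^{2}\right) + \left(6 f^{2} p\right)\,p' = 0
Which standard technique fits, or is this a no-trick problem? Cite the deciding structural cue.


Diagnosis: the exact-equation method — 3 f^{2} + 6 f p^{2} and 6 f^{2} p pass the exactness check on the nose, so no integrating factor in f or p is needed at all.


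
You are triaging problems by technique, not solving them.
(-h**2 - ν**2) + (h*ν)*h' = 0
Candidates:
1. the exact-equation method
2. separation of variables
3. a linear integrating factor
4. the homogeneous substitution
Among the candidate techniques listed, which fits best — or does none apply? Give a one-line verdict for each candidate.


Diagnosis: the homogeneous substitution — the slope is degree-zero homogeneous: the ratio substitution v = h/ν collapses it. A Bernoulli rewrite works here as the equation stands — the homogeneous substitution is the more immediate reading.
- the exact-equation method — no potential function has this form as its differential, as written.
- separation of variables — no algebra isolates the independent variable on one side and the unknown on the other.
- a linear integrating factor — a nonlinear term in the unknown puts this outside the integrating-factor template.
- the homogeneous substitution: a fit — the right tool for this form.


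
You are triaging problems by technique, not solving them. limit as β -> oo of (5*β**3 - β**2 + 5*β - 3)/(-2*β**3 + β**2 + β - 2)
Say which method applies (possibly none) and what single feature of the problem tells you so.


Verdict: dominant-term comparison — growth-rate triage: the leading powers of β decide the limit, everything else is noise. Differentiating the expression as a single quotient would eventually settle it as well; matching dominant growth settles it immediately.


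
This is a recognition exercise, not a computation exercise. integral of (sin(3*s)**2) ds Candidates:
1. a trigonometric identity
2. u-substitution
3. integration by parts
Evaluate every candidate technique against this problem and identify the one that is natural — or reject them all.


Diagnosis: a trigonometric identity — an even power like sin(3*s)**2 flattens under the half-angle identity into first-degree cosines you can integrate directly.
- a trigonometric identity — yes — fits the structure here.
- u-substitution: no subexpression of the integrand serves as a whole-integral substitution inner — individual terms may offer their own, but none carries its derivative as a factor of the full integrand; a working change of variable would have to be constructed from outside the expression.
- integration by parts: not the fit here: there is no polynomial factor to ladder down — parts can still close the trigonometric product by recursion, though the identity rewrite is the direct route.


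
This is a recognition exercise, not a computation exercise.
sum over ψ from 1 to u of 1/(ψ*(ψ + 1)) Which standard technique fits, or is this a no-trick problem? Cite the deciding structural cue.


Diagnosis: telescoping — poles of 1/(ψ*(ψ + 1)) differ by an integer, the telltale of a telescoping partial-fraction sum.


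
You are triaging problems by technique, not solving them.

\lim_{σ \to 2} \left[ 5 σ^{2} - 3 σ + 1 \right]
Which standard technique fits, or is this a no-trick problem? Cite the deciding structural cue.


Best approach: no special technique — the expression is continuous at the evaluation point — substitute directly; no indeterminate form appears.


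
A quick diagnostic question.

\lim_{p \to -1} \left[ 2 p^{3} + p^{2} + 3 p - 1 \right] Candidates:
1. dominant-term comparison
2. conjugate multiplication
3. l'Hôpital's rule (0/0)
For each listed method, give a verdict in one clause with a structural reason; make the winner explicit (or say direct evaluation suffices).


Verdict: no special technique — no vanishing denominator and no indeterminate clash at the point — evaluation is immediate.
- dominant-term comparison — this is not a rational comparison of growth rates at infinity.
- conjugate multiplication: no difference of divergent radicals appears, so rationalizing has nothing to cancel.
- l'Hôpital's rule (0/0): substituting the point gives a finite value outright — there is no indeterminate clash to repair.


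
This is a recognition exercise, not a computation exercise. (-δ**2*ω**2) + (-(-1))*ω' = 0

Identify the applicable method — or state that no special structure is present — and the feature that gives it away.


Diagnosis: separation of variables — separating collects all ω-dependence with the derivative and leaves all δ-dependence opposite: variables separate.


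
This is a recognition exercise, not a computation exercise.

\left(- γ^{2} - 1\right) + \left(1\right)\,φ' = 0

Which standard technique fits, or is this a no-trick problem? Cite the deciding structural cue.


Diagnosis: no special technique — the slope is a function of γ alone, so integrate both sides directly.


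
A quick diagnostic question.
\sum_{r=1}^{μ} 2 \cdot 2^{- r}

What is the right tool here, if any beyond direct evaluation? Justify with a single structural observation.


Best approach: the geometric series formula — consecutive terms stand in a fixed index-free ratio — the geometric sum formula closes it.


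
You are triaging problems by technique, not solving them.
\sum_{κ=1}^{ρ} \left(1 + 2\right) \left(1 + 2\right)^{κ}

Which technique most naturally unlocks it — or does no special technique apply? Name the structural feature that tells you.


Method: the geometric series formula — consecutive terms stand in a fixed index-free ratio — the geometric sum formula closes it.


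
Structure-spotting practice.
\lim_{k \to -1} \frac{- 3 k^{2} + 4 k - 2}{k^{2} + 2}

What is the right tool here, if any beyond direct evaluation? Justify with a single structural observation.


Best approach: no special technique — the expression is continuous at the evaluation point — substitute directly; no indeterminate form appears.


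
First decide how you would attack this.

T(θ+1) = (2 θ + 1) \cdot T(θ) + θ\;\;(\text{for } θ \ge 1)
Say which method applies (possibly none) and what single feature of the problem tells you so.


Method: a summation factor — it is first-order linear but the coefficient 2 θ + 1 depends on the index, so multiply through by a summation factor to telescope it.


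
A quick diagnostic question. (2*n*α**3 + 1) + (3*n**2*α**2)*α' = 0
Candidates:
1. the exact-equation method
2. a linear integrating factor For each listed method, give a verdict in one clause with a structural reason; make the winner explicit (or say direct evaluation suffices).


Verdict: the exact-equation method — the mixed-partials test passes for 2*n*α**3 + 1 and 3*n**2*α**2, so a potential function exists as presented.
- the exact-equation method — applicable, and directly so.
- a linear integrating factor: a nonlinear term in the unknown puts this outside the integrating-factor template.


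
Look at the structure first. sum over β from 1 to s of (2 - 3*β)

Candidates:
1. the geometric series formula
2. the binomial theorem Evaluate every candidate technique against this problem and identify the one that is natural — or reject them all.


Technique: no special technique — the sum is polynomial through and through; closed forms for each power of β finish it directly.
- the geometric series formula — there is no constant term-to-term ratio.
- the binomial theorem — no binomial coefficients pair with matched powers.


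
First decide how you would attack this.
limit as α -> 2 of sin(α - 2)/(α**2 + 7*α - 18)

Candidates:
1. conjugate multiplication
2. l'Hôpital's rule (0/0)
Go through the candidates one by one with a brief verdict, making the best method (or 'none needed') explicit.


Technique: l'Hôpital's rule (0/0) — the 0/0 form at 2 is the signature situation for l'Hôpital's rule. A first-order expansion at the point is an equally standard path; the rule packages it.
- conjugate multiplication — no difference of divergent radicals appears, so rationalizing has nothing to cancel.
- l'Hôpital's rule (0/0): yes, a natural case for it.


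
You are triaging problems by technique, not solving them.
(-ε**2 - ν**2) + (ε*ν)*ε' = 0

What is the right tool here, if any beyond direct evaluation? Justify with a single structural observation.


Verdict: the homogeneous substitution — the slope is degree-zero homogeneous: the ratio substitution v = ε/ν collapses it. Rearranged, this also fits the Bernoulli template directly; the homogeneous substitution reads the structure without the rearrangement.


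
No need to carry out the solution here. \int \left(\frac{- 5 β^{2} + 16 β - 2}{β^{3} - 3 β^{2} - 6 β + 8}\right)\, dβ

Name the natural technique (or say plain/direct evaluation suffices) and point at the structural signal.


Technique: partial fractions — once β^{3} - 3 β^{2} - 6 β + 8 is factored, each root contributes a simple-fraction term; integrate them one at a time.


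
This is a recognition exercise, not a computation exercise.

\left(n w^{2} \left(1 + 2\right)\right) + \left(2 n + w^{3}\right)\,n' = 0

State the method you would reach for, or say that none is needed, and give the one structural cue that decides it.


Best approach: the exact-equation method — because the two cross partials coincide, the form is conservative as written — recover its potential in (w, n).


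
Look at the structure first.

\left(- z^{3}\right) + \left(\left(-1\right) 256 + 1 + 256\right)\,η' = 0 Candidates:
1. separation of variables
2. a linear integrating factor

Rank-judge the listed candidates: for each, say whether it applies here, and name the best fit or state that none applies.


Diagnosis: no special technique — the slope is a function of z alone, so integrate both sides directly.
- separation of variables: with no unknown in the slope, separating variables is a formality — the equation integrates directly.
- a linear integrating factor: the linear template holds only trivially here (the unknown is absent, so the coefficient is zero) — the method is not the natural label.


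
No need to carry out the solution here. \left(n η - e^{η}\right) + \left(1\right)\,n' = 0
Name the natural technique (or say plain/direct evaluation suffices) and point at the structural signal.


Diagnosis: a linear integrating factor — first power of n, nonzero forcing: the integrating-factor recipe applies verbatim with p = η.


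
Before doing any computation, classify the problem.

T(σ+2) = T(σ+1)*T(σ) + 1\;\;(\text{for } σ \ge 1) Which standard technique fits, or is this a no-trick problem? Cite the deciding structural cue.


Verdict: no special technique — the recurrence is nonlinear in the sequence values; study it directly, no linear machinery applies.


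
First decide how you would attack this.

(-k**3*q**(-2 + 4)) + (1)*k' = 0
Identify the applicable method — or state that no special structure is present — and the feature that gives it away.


Method: separation of variables — solved for the derivative, the right side splits multiplicatively into a function of each variable alone — divide and integrate each side.


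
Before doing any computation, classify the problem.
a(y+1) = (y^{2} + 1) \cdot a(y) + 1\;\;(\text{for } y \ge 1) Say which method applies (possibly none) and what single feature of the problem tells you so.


Technique: a summation factor — an index-dependent multiplier y^{2} + 1 rules out characteristic roots; a summation factor converts it to a pure difference.


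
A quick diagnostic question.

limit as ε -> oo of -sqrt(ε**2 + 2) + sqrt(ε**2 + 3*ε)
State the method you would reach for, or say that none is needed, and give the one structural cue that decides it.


Verdict: conjugate multiplication — neither sqrt(ε**2 + 3*ε) nor sqrt(ε**2 + 2) converges alone, so rewrite their difference as a conjugate-rationalized quotient first.


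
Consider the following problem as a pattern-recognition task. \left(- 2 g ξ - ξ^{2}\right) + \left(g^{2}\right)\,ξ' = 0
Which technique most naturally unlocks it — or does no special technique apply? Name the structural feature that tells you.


Technique: the homogeneous substitution — solved for the derivative, the right side is unchanged under scaling g and ξ together — it depends only on the ratio ξ/g, so substitute a single ratio variable. This doubles as a Bernoulli equation in the unknown as written; the homogeneous route needs no setup at all.


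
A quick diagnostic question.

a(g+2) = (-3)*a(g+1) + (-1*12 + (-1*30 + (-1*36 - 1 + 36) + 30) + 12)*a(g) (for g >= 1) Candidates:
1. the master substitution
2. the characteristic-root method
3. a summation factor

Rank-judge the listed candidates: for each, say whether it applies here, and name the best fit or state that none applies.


Verdict: the characteristic-root method — because shifting g leaves the equation's coefficients unchanged, exponential trials reduce it to algebra.
- the master substitution — this is shift-type recursion, outside the divide-and-conquer template.
- the characteristic-root method — yes — fits the structure here.
- a summation factor — the recurrence reaches back more than one step, outside the first-order family a summation factor normalizes.


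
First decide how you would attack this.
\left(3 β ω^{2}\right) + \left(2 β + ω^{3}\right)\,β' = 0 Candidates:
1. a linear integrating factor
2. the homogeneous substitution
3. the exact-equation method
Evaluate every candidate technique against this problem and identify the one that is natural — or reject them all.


Technique: the exact-equation method — the compatibility test passes: the β-derivative of 3 β ω^{2} matches the ω-derivative of 2 β + ω^{3}, so integrate a potential.
- a linear integrating factor: the unknown enters nonlinearly (through a power, a denominator, or a transcendental function), which the linear integrating-factor recipe cannot absorb as-is — any repair would come from a preliminary substitution, not the factor.
- the homogeneous substitution — the ratio of the variables does not determine the slope.
- the exact-equation method — applies; the problem has the shape this method handles.


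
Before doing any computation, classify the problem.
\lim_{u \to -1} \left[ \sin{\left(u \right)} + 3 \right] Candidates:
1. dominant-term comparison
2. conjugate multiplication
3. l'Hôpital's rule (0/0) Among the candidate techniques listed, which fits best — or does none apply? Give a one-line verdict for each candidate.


Diagnosis: no special technique — no vanishing denominator and no indeterminate clash at the point — evaluation is immediate.
- dominant-term comparison — no ranking of term growth rates resolves the limit here.
- conjugate multiplication: no divergent radical difference is present for a conjugate pair to cancel.
- l'Hôpital's rule (0/0) — substituting the point gives a finite value outright — there is no indeterminate clash to repair.


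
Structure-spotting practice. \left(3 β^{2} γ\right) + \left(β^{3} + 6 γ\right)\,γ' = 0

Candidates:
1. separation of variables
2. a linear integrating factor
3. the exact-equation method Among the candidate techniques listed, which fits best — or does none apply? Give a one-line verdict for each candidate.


Verdict: the exact-equation method — equality of cross partials is the green light — assemble the potential function term by term.
- separation of variables: no division isolates the independent variable from the unknown.
- a linear integrating factor — the unknown enters nonlinearly (through a power, a denominator, or a transcendental function), which the linear integrating-factor recipe cannot absorb as-is — any repair would come from a preliminary substitution, not the factor.
- the exact-equation method: yes, a natural case for it.


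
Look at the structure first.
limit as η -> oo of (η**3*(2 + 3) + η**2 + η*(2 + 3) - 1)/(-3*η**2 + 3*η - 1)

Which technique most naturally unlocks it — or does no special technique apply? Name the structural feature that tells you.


Diagnosis: dominant-term comparison — growth-rate triage: the leading powers of η decide the limit, everything else is noise. l'Hôpital's at-infinity variant applies to the expression viewed as a single quotient; the leading-term comparison is the direct route.


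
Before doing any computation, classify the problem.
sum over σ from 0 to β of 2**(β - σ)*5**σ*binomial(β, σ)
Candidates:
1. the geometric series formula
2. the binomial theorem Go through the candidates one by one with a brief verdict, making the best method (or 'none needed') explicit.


Diagnosis: the binomial theorem — the summand is term σ of a binomial expansion in 5 and 2; the whole sum is a single power.
- the geometric series formula — no single multiplier carries one term to the next throughout the sum.
- the binomial theorem: yes, a natural case for it.


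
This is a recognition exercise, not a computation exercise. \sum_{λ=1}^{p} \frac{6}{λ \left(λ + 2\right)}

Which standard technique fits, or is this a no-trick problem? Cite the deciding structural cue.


Diagnosis: telescoping — \frac{6}{λ \left(λ + 2\right)} hides a difference of shifted reciprocals — decompose it and the middle of the sum vanishes.


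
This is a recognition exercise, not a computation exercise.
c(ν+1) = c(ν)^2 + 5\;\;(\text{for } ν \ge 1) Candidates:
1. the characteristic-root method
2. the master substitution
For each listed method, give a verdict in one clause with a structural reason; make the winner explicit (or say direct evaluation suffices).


Diagnosis: no special technique — a nonlinear dependence on earlier terms breaks linearity, and with it every superposition-based closed form.
- the characteristic-root method: the recursion is nonlinear in the sequence values, so no linear-modes ansatz applies.
- the master substitution: the recursive argument is a shift of the index, not a fixed fraction of it.


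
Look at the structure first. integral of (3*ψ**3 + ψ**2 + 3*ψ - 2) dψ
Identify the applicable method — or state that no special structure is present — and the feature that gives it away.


Best approach: no special technique — a term-by-term power-rule job in ψ; no substitution or rearrangement earns its keep here.


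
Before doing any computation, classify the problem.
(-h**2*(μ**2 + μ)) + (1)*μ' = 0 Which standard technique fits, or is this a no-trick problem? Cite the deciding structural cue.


Technique: separation of variables — solved for the derivative, the right side splits multiplicatively into a function of each variable alone — divide and integrate each side. A Bernoulli rewrite would carry it as the equation stands — separating the variables needs no rearrangement either.


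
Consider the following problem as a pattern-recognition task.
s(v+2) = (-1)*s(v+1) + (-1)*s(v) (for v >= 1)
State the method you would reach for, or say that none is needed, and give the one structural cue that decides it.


Diagnosis: the characteristic-root method — the recurrence is linear and homogeneous with constant coefficients, so the ansatz r^v turns it into a polynomial equation for r.


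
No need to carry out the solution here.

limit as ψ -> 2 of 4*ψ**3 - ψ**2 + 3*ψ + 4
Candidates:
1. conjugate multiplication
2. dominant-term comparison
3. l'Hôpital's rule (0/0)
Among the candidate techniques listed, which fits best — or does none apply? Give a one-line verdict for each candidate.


Technique: no special technique — no vanishing denominator and no indeterminate clash at the point — evaluation is immediate.
- conjugate multiplication — there are no radicals in tension whose conjugate would simplify matters.
- dominant-term comparison: this limit is not decided by comparing polynomial growth at infinity.
- l'Hôpital's rule (0/0): substituting the point gives a finite value outright — there is no indeterminate clash to repair.


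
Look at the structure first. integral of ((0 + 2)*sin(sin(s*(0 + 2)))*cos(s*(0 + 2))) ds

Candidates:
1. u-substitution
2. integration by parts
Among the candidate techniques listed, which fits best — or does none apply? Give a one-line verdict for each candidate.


Technique: u-substitution — viewed as a product, the integrand is a composition evaluated at sin(s*(0 + 2)) times (a constant multiple of) that inner expression's derivative, so u = sin(s*(0 + 2)) makes it elementary.
- u-substitution: a fit — the right tool for this form.
- integration by parts — there is no nonconstant-polynomial-times-kernel split with an exp, sine, cosine (degree-1 argument), or logarithm partner.


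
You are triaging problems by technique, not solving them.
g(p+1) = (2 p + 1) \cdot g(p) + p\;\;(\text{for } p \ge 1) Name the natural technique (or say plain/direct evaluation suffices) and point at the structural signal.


Best approach: a summation factor — rescale the sequence by the product of the weights 2 p + 1 so far — the recurrence collapses to a plain running sum.


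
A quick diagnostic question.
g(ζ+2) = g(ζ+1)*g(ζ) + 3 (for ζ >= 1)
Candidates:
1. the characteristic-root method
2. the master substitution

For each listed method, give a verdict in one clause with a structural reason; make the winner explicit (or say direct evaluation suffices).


Method: no special technique — the update rule curves (it is not linear in the unknown sequence), so no superposition-based closed form attaches — iterate or study it directly.
- the characteristic-root method: the recursion is nonlinear in the sequence values, so no linear-modes ansatz applies.
- the master substitution: this is shift-type recursion, outside the divide-and-conquer template.


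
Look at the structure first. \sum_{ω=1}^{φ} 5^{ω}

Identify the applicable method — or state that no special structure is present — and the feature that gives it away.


Best approach: the geometric series formula — each term is 5 times the previous one, so the geometric-series formula applies directly.


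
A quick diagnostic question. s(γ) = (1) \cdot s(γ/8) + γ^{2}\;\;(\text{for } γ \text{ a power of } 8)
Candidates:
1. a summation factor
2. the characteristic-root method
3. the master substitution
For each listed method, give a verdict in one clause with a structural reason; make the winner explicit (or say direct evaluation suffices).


Technique: the master substitution — treat m = log base 8 of γ as the new clock: one recursion step advances m by one while γ scales by 8.
- a summation factor: the recursion divides its index rather than shifting it — there is no previous-term chain for a summation factor to telescope.
- the characteristic-root method — a divided-index call is not the fixed-shift linear shape that characteristic roots solve.
- the master substitution: a fit — the right tool for this form.


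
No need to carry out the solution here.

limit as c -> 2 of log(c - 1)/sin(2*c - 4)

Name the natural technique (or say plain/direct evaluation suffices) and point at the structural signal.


Verdict: l'Hôpital's rule (0/0) — the 0/0 form at 2 is the signature situation for l'Hôpital's rule. The standard small-argument limits would also carry it; the rule is the systematic route.


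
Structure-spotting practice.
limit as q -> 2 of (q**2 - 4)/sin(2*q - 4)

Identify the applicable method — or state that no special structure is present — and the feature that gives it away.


Best approach: l'Hôpital's rule (0/0) — the 0/0 form at 2 is the signature situation for l'Hôpital's rule. Expanding numerator and denominator to first order gives the same value — the rule automates exactly that.


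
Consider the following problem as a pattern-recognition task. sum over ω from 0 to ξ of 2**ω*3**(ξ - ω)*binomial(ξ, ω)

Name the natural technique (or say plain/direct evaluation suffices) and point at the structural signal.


Verdict: the binomial theorem — binomial(ξ, ω) weighting matched powers of 2 and 3 is the expanded form of (2 + 3)^ξ — fold it back up.


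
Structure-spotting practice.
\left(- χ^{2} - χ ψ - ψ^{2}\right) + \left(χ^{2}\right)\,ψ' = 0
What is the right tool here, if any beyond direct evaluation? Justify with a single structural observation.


Technique: the homogeneous substitution — the slope's numerator and denominator have matching total degree, so it depends only on ψ/χ and the ratio substitution collapses it.


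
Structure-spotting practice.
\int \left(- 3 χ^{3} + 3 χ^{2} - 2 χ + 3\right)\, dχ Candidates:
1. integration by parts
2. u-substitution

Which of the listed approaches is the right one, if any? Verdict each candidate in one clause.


Diagnosis: no special technique — scan for structure and find none: constant multiples of powers of χ, integrate directly.
- integration by parts — splitting off a factor buys nothing — the integrand integrates directly without parts.
- u-substitution: no substitution does more than relabel what direct integration already handles.


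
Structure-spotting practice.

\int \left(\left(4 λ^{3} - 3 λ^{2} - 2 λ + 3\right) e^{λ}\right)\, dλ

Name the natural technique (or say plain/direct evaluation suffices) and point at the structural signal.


Verdict: integration by parts — a polynomial 4 λ^{3} - 3 λ^{2} - 2 λ + 3 against the kernel e^{λ} is the signature bounded-ladder case for integration by parts.


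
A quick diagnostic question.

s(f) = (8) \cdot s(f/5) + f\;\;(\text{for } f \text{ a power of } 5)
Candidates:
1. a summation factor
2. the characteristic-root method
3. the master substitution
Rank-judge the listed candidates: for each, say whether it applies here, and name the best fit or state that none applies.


Verdict: the master substitution — treat m = log base 5 of f as the new clock: one recursion step advances m by one while f scales by 5.
- a summation factor: a divided-index call is outside the fixed-shift first-order family a summation factor normalizes.
- the characteristic-root method — the recursion divides its index rather than shifting it — outside the constant-shift family the root method covers.
- the master substitution — yes — fits the structure here.


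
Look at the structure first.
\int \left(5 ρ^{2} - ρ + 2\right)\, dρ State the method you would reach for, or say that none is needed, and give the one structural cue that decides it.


Technique: no special technique — a term-by-term power-rule job in ρ; no substitution or rearrangement earns its keep here.


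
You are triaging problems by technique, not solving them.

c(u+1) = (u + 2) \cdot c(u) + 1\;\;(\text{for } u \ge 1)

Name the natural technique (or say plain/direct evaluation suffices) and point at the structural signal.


Method: a summation factor — first-order linear but the coefficient u + 2 moves with the index — divide by the cumulative product and telescope.


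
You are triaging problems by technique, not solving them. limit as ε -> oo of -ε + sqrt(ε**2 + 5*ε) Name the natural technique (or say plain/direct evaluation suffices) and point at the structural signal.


Diagnosis: conjugate multiplication — two divergent pieces with a minus sign between them and a radical in the mix: rationalize sqrt(ε**2 + 5*ε) - ε before any limit law applies.


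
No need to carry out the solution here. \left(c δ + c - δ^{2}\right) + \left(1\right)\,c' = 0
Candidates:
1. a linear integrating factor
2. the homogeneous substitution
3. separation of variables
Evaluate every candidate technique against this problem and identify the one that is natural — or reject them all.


Verdict: a linear integrating factor — the unknown enters only to the first power against a nonzero forcing term — the integrating-factor template applies directly.
- a linear integrating factor: applies; the problem has the shape this method handles.
- the homogeneous substitution — rescaling both variables together changes the slope, so no ratio substitution collapses it.
- separation of variables — no algebra isolates the independent variable on one side and the unknown on the other.


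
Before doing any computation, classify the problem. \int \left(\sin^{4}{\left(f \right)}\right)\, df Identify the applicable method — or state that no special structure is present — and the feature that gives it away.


Best approach: a trigonometric identity — \sin^{4}{\left(f \right)} calls for power reduction: rewrite via double angles before any antiderivative is attempted.


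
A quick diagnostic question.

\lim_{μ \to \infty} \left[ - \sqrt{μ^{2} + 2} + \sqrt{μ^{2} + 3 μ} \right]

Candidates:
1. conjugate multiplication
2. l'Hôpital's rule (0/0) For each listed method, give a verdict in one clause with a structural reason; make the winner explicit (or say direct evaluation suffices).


Best approach: conjugate multiplication — \sqrt{μ^{2} + 3 μ} and \sqrt{μ^{2} + 2} both blow up, but their difference is tame once the conjugate rationalizes it.
- conjugate multiplication — a fit — the right tool for this form.
- l'Hôpital's rule (0/0) — no quotient structure at all: the clash is ∞ minus ∞, which rationalizing converts into a tractable ratio.


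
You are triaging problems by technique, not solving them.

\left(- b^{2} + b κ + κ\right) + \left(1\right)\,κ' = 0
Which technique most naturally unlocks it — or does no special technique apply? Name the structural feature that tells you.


Diagnosis: a linear integrating factor — the unknown enters only to the first power against a nonzero forcing term — the integrating-factor template applies directly.


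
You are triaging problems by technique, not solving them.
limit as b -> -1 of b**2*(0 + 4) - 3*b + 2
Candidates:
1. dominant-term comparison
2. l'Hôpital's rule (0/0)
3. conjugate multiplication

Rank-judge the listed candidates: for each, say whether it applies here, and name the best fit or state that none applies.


Method: no special technique — the expression is continuous at -1 — substitute and evaluate; no indeterminate form appears.
- dominant-term comparison: no dominant power emerges to decide the limit by degree comparison.
- l'Hôpital's rule (0/0) — evaluation at the point is determinate, so the rule has nothing to repair.
- conjugate multiplication — the conjugate move applies to radical differences, which this is not.


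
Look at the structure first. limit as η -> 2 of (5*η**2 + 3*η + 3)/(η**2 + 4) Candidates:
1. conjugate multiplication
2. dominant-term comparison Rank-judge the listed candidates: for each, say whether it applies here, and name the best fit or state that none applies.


Diagnosis: no special technique — the expression is continuous at 2 — substitute and evaluate; no indeterminate form appears.
- conjugate multiplication — there are no radicals in tension whose conjugate would simplify matters.
- dominant-term comparison — this limit is not decided by comparing leading-term growth at infinity.


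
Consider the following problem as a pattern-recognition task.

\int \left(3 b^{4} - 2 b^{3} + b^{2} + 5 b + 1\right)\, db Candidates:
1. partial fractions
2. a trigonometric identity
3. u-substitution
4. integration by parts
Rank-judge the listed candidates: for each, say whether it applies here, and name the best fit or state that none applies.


Best approach: no special technique — the integrand is a sum of constant multiples of powers of b — integrate term by term.
- partial fractions — the expression is not a ratio of polynomials that decomposes further.
- a trigonometric identity: with no trigonometric functions present, identity rewriting has no target.
- u-substitution: no substitution does more than relabel what direct integration already handles.
- integration by parts — splitting off a factor buys nothing — the integrand integrates directly without parts.


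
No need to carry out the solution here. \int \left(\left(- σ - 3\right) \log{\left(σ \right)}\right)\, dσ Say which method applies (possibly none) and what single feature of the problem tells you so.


Diagnosis: integration by parts — \log{\left(σ \right)} is the classic u in parts — its derivative is a plain reciprocal while - σ - 3 absorbs the dv role.


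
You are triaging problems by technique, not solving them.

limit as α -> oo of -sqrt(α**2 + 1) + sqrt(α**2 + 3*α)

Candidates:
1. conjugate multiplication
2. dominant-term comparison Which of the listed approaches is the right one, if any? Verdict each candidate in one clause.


Verdict: conjugate multiplication — two divergent pieces with a minus sign between them and a radical in the mix: rationalize sqrt(α**2 + 3*α) - sqrt(α**2 + 1) before any limit law applies.
- conjugate multiplication: applicable, and directly so.
- dominant-term comparison: this is not a rational comparison of growth rates at infinity.
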